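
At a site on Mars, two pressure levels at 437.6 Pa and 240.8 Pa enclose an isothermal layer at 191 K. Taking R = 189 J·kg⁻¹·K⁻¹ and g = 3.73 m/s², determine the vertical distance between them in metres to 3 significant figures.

Δz ≈ 5780 m

Hypsometric equation: Δz = (R T̄/g) ln(P₁/P₂).
R T̄/g = 189 × 191 / 3.73 = 9678.0 m.
ln(437.6/240.8) = ln(1.8173) = 0.59735.
Δz = 9678.0 × 0.59735 = 5781.2 m.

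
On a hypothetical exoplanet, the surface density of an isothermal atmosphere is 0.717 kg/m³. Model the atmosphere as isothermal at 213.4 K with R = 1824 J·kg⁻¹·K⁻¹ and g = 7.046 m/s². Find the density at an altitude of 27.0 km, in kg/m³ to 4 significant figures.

ρ ≈ 0.4398 kg/m³

Scale height: H = RT/g = 1824 × 213.4 / 7.046 = 55243 m.
In an isothermal atmosphere, density decays like pressure: ρ = ρ₀ exp(−z/H).
z/H = 27000/55243 = 0.48875; exp(−0.48875) = 0.61339.
ρ = 0.717 × 0.61339 = 0.43980 kg/m³.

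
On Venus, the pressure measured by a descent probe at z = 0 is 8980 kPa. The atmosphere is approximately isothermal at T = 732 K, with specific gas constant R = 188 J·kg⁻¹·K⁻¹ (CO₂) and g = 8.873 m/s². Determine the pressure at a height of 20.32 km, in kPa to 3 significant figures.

P ≈ 2420 kPa

Scale height: H = RT/g = 188 × 732 / 8.873 = 15510 m.
Barometric formula: P = P₀ exp(−z/H).
z/H = 20320/15510 = 1.3101; exp(−1.3101) = 0.26979.
P = 8980 × 0.26979 = 2422.7 kPa.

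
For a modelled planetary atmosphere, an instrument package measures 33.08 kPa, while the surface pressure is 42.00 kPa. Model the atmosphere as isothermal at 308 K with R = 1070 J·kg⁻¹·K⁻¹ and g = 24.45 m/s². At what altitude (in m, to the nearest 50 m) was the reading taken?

z ≈ 3200 m

Scale height: H = RT/g = 1070 × 308 / 24.45 = 13479 m.
Invert the barometric formula: z = H ln(P₀/P).
P₀/P = 42.00/33.08 = 1.2696; ln(1.2696) = 0.23870.
z = 13479 × 0.23870 = 3217.4 m.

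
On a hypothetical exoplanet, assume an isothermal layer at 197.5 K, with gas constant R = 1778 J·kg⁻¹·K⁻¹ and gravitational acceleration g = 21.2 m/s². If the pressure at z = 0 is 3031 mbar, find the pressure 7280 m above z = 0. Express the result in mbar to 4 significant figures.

P ≈ 1953 mbar

Scale height: H = RT/g = 1778 × 197.5 / 21.2 = 16564 m.
Barometric formula: P = P₀ exp(−z/H).
z/H = 7280.0/16564 = 0.43951; exp(−0.43951) = 0.64435.
P = 3031 × 0.64435 = 1953.0 mbar.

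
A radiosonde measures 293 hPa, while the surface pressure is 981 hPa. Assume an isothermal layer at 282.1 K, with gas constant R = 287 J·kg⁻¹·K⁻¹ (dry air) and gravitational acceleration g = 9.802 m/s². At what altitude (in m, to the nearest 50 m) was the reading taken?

z ≈ 10000 m

Scale height: H = RT/g = 287 × 282.1 / 9.802 = 8259.8 m.
Invert the barometric formula: z = H ln(P₀/P).
P₀/P = 981/293 = 3.3481; ln(3.3481) = 1.2084.
z = 8259.8 × 1.2084 = 9981.1 m.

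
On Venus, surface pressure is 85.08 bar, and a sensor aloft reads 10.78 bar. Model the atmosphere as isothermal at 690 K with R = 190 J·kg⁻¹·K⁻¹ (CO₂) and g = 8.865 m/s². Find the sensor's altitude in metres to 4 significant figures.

z ≈ 30550 m

Scale height: H = RT/g = 190 × 690 / 8.865 = 14788 m.
Invert the barometric formula: z = H ln(P₀/P).
P₀/P = 85.08/10.78 = 7.8924; ln(7.8924) = 2.0659.
z = 14788 × 2.0659 = 30551 m.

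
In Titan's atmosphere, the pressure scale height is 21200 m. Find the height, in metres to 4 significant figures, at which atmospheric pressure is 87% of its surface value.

Set P/P₀ = exp(−z/H) = 0.87, so z = −H ln(0.87).
−ln(0.87) = 0.13926; z = 21200 × 0.13926 = 2952.3 m.

z ≈ 2952 m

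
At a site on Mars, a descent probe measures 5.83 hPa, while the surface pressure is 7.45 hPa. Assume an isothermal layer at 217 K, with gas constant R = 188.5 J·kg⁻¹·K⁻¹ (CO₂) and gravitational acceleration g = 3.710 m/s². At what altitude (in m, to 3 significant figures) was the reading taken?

Scale height: H = RT/g = 188.5 × 217 / 3.710 = 11025 m.
Invert the barometric formula: z = H ln(P₀/P).
P₀/P = 7.45/5.83 = 1.2779; ln(1.2779) = 0.24522.
z = 11025 × 0.24522 = 2703.6 m.

z ≈ 2700 m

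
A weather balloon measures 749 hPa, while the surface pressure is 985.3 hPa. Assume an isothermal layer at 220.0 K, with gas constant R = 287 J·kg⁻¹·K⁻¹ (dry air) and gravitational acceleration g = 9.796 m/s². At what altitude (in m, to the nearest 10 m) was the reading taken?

Scale height: H = RT/g = 287 × 220.0 / 9.796 = 6445.5 m.
Invert the barometric formula: z = H ln(P₀/P).
P₀/P = 985.3/749 = 1.3155; ln(1.3155) = 0.27422.
z = 6445.5 × 0.27422 = 1767.5 m.

z ≈ 1770 m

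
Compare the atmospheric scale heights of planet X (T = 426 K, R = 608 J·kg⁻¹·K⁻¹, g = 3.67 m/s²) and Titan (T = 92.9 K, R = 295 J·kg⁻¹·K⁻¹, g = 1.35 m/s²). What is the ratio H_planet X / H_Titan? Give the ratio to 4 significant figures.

H = RT/g for each body.
H_planet X = 608 × 426 / 3.67 = 70574 m.
H_Titan = 295 × 92.9 / 1.35 = 20300 m.
H_planet X/H_Titan = 70574/20300 = 3.4766.

H_planet X/H_Titan ≈ 3.477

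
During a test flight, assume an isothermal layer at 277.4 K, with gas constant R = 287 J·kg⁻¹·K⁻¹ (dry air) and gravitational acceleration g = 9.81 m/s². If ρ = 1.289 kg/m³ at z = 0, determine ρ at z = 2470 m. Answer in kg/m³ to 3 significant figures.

Scale height: H = RT/g = 287 × 277.4 / 9.81 = 8115.6 m.
In an isothermal atmosphere, density decays like pressure: ρ = ρ₀ exp(−z/H).
z/H = 2470.0/8115.6 = 0.30435; exp(−0.30435) = 0.73760.
ρ = 1.289 × 0.73760 = 0.95077 kg/m³.

ρ ≈ 0.951 kg/m³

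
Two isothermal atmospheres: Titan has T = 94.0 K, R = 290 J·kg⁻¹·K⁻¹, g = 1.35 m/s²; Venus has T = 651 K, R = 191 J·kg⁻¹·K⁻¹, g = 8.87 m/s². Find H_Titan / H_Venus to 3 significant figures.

H = RT/g for each body.
H_Titan = 290 × 94.0 / 1.35 = 20193 m.
H_Venus = 191 × 651 / 8.87 = 14018 m.
H_Titan/H_Venus = 20193/14018 = 1.4405.

H_Titan/H_Venus ≈ 1.44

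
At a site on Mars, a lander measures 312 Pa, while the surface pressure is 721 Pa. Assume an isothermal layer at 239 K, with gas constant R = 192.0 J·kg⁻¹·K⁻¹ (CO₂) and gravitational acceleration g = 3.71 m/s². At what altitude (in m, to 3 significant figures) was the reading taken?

Scale height: H = RT/g = 192.0 × 239 / 3.71 = 12369 m.
Invert the barometric formula: z = H ln(P₀/P).
P₀/P = 721/312 = 2.3109; ln(2.3109) = 0.83764.
z = 12369 × 0.83764 = 10361 m.

z ≈ 10400 m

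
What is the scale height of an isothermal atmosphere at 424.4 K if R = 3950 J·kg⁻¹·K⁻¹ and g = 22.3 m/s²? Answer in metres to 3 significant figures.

H ≈ 75200 m

The scale height of an isothermal atmosphere is H = RT/g.
H = 3950 × 424.4 / 22.3 = 1676400/22.3 = 75175 m.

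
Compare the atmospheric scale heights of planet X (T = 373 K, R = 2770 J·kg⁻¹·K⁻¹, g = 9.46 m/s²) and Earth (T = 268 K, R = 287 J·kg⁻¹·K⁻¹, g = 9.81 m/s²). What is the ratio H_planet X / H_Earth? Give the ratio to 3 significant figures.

H = RT/g for each body.
H_planet X = 2770 × 373 / 9.46 = 109220 m.
H_Earth = 287 × 268 / 9.81 = 7840.6 m.
H_planet X/H_Earth = 109220/7840.6 = 13.930.

H_planet X/H_Earth ≈ 13.9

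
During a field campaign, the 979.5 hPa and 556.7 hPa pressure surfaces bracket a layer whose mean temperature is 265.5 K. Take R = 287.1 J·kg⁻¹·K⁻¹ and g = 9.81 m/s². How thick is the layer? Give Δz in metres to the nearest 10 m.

Δz ≈ 4390 m

Hypsometric equation: Δz = (R T̄/g) ln(P₁/P₂).
R T̄/g = 287.1 × 265.5 / 9.81 = 7770.1 m.
ln(979.5/556.7) = ln(1.7595) = 0.56503.
Δz = 7770.1 × 0.56503 = 4390.3 m.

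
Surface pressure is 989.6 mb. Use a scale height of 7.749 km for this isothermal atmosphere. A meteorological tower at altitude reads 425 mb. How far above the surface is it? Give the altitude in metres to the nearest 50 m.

Invert the barometric formula: z = H ln(P₀/P).
P₀/P = 989.6/425 = 2.3285; ln(2.3285) = 0.84522.
z = 7749.0 × 0.84522 = 6549.6 m.

z ≈ 6550 m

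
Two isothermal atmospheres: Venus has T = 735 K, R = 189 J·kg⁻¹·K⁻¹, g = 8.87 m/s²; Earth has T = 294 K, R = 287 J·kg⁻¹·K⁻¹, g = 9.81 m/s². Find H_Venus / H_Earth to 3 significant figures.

H_Venus/H_Earth ≈ 1.82

H = RT/g for each body.
H_Venus = 189 × 735 / 8.87 = 15661 m.
H_Earth = 287 × 294 / 9.81 = 8601.2 m.
H_Venus/H_Earth = 15661/8601.2 = 1.8208.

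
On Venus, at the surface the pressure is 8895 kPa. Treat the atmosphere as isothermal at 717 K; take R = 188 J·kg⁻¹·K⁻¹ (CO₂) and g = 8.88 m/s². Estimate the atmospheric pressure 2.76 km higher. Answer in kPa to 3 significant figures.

P ≈ 7420 kPa

Scale height: H = RT/g = 188 × 717 / 8.88 = 15180 m.
Barometric formula: P = P₀ exp(−z/H).
z/H = 2760.0/15180 = 0.18182; exp(−0.18182) = 0.83375.
P = 8895 × 0.83375 = 7416.2 kPa.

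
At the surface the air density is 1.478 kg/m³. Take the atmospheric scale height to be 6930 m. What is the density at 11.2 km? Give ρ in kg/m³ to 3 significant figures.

In an isothermal atmosphere, density decays like pressure: ρ = ρ₀ exp(−z/H).
z/H = 11200/6930.0 = 1.6162; exp(−1.6162) = 0.19865.
ρ = 1.478 × 0.19865 = 0.29360 kg/m³.

ρ ≈ 0.294 kg/m³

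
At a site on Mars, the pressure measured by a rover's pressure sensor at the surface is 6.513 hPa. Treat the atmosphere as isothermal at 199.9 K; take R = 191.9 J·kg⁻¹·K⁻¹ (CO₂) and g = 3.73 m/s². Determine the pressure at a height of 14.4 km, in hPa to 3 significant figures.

P ≈ 1.61 hPa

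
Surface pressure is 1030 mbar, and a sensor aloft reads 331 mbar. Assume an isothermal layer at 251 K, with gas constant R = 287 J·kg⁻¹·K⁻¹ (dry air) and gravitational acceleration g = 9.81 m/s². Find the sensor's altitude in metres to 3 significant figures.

Scale height: H = RT/g = 287 × 251 / 9.81 = 7343.2 m.
Invert the barometric formula: z = H ln(P₀/P).
P₀/P = 1030/331 = 3.1118; ln(3.1118) = 1.1352.
z = 7343.2 × 1.1352 = 8336.0 m.

z ≈ 8340 m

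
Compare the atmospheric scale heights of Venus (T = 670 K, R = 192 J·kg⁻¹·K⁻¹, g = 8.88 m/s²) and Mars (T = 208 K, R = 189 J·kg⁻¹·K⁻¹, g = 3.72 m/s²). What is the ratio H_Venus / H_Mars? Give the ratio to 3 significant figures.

H_Venus/H_Mars ≈ 1.37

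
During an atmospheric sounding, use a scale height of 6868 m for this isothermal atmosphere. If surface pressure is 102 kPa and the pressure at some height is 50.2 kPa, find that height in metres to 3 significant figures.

z ≈ 4870 m

Invert the barometric formula: z = H ln(P₀/P).
P₀/P = 102/50.2 = 2.0319; ln(2.0319) = 0.70897.
z = 6868.0 × 0.70897 = 4869.2 m.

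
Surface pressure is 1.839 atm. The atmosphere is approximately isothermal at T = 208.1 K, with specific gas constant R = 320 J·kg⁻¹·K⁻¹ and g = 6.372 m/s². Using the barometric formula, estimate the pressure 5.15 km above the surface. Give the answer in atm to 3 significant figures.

Scale height: H = RT/g = 320 × 208.1 / 6.372 = 10451 m.
Barometric formula: P = P₀ exp(−z/H).
z/H = 5150.0/10451 = 0.49278; exp(−0.49278) = 0.61093.
P = 1.839 × 0.61093 = 1.1235 atm.

P ≈ 1.12 atm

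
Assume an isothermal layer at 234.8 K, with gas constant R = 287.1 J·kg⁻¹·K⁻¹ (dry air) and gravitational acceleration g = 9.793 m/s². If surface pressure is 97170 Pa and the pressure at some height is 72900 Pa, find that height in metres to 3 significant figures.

z ≈ 1980 m

Scale height: H = RT/g = 287.1 × 234.8 / 9.793 = 6883.6 m.
Invert the barometric formula: z = H ln(P₀/P).
P₀/P = 97170/72900 = 1.3329; ln(1.3329) = 0.28736.
z = 6883.6 × 0.28736 = 1978.1 m.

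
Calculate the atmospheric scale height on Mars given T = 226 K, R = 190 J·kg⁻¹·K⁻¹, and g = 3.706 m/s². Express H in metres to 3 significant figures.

The scale height of an isothermal atmosphere is H = RT/g.
H = 190 × 226 / 3.706 = 42940/3.706 = 11587 m.

H ≈ 11600 m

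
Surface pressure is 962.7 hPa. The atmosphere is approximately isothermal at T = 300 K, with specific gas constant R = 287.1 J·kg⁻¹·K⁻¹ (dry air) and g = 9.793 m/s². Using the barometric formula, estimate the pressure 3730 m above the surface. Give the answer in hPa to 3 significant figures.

P ≈ 630 hPa

Scale height: H = RT/g = 287.1 × 300 / 9.793 = 8795.1 m.
Barometric formula: P = P₀ exp(−z/H).
z/H = 3730.0/8795.1 = 0.42410; exp(−0.42410) = 0.65436.
P = 962.7 × 0.65436 = 629.95 hPa.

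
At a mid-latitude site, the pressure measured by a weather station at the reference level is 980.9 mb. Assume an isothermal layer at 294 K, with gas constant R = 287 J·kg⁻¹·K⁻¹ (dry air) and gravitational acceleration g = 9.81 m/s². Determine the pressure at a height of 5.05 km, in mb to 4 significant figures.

Scale height: H = RT/g = 287 × 294 / 9.81 = 8601.2 m.
Barometric formula: P = P₀ exp(−z/H).
z/H = 5050.0/8601.2 = 0.58713; exp(−0.58713) = 0.55592.
P = 980.9 × 0.55592 = 545.30 mb.

P ≈ 545.3 mb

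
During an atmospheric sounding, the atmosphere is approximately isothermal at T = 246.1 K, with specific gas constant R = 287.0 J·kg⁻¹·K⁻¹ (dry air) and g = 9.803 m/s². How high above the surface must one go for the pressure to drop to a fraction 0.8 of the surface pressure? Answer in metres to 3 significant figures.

z ≈ 1610 m

Scale height: H = RT/g = 287.0 × 246.1 / 9.803 = 7205.0 m.
Set P/P₀ = exp(−z/H) = 0.8, so z = −H ln(0.8).
−ln(0.8) = 0.22314; z = 7205.0 × 0.22314 = 1607.7 m.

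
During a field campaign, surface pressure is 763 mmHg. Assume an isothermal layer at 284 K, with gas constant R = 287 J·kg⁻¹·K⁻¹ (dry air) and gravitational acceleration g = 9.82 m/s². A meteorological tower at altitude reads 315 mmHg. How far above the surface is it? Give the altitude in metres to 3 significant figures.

Scale height: H = RT/g = 287 × 284 / 9.82 = 8300.2 m.
Invert the barometric formula: z = H ln(P₀/P).
P₀/P = 763/315 = 2.4222; ln(2.4222) = 0.88468.
z = 8300.2 × 0.88468 = 7343.0 m.

z ≈ 7340 m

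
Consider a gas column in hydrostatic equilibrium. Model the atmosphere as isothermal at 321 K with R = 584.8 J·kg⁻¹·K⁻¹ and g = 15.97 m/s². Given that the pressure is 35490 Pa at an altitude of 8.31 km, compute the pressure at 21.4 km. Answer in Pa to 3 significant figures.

P ≈ 11700 Pa

Scale height: H = RT/g = 584.8 × 321 / 15.97 = 11755 m.
Between two levels, P₂ = P₁ exp(−Δz/H) with Δz = z₂ − z₁.
Δz = 21400 − 8310.0 = 13090 m; Δz/H = 13090/11755 = 1.1136.
P₂ = 35490 × exp(−1.1136) = 35490 × 0.32837 = 11654 Pa.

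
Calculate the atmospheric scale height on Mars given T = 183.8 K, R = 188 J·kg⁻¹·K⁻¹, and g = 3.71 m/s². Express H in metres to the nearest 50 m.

H ≈ 9300 m

The scale height of an isothermal atmosphere is H = RT/g.
H = 188 × 183.8 / 3.71 = 34554/3.71 = 9313.7 m.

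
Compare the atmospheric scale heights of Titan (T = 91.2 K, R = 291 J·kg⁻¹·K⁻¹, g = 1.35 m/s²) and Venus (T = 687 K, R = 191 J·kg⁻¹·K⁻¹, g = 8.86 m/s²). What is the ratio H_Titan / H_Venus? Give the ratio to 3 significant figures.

H = RT/g for each body.
H_Titan = 291 × 91.2 / 1.35 = 19659 m.
H_Venus = 191 × 687 / 8.86 = 14810 m.
H_Titan/H_Venus = 19659/14810 = 1.3274.

H_Titan/H_Venus ≈ 1.33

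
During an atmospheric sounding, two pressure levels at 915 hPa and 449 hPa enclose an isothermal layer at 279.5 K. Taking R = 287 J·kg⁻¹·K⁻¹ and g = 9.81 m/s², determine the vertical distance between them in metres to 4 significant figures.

Hypsometric equation: Δz = (R T̄/g) ln(P₁/P₂).
R T̄/g = 287 × 279.5 / 9.81 = 8177.0 m.
ln(915/449) = ln(2.0379) = 0.71192.
Δz = 8177.0 × 0.71192 = 5821.4 m.

Δz ≈ 5821 m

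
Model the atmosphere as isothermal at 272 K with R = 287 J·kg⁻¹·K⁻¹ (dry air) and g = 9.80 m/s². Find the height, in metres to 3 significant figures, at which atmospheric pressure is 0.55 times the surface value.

z ≈ 4760 m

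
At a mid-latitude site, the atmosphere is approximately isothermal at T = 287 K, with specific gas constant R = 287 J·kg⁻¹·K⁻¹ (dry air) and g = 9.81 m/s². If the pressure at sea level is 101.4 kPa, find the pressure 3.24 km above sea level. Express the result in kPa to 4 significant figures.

Scale height: H = RT/g = 287 × 287 / 9.81 = 8396.4 m.
Barometric formula: P = P₀ exp(−z/H).
z/H = 3240.0/8396.4 = 0.38588; exp(−0.38588) = 0.67985.
P = 101.4 × 0.67985 = 68.937 kPa.

P ≈ 68.94 kPa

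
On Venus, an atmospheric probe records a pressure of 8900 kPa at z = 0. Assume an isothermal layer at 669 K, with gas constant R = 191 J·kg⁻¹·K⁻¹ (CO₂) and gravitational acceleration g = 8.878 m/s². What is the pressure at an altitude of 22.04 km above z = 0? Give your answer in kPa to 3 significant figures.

P ≈ 1920 kPa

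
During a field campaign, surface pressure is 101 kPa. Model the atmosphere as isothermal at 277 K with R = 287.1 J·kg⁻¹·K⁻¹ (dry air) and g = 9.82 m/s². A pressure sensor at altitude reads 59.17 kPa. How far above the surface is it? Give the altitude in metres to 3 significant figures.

z ≈ 4330 m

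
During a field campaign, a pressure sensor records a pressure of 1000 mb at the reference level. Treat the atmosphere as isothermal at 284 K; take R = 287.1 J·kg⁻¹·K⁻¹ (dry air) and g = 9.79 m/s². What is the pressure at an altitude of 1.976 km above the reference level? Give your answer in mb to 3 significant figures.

P ≈ 789 mb

Scale height: H = RT/g = 287.1 × 284 / 9.79 = 8328.5 m.
Barometric formula: P = P₀ exp(−z/H).
z/H = 1976.0/8328.5 = 0.23726; exp(−0.23726) = 0.78879.
P = 1000 × 0.78879 = 788.79 mb.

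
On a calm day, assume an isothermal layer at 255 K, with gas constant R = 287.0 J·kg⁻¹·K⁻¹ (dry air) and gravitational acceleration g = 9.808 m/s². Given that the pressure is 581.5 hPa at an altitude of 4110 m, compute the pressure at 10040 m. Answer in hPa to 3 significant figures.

P ≈ 263 hPa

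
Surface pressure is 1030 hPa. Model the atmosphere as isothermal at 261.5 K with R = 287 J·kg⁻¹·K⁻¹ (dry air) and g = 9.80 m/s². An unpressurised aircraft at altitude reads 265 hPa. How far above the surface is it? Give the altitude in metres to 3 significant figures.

z ≈ 10400 m

Scale height: H = RT/g = 287 × 261.5 / 9.80 = 7658.2 m.
Invert the barometric formula: z = H ln(P₀/P).
P₀/P = 1030/265 = 3.8868; ln(3.8868) = 1.3576.
z = 7658.2 × 1.3576 = 10397 m.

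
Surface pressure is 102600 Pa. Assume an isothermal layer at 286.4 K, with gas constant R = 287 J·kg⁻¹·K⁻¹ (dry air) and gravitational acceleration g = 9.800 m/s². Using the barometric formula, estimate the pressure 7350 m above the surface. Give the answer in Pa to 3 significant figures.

P ≈ 42700 Pa

Scale height: H = RT/g = 287 × 286.4 / 9.800 = 8387.4 m.
Barometric formula: P = P₀ exp(−z/H).
z/H = 7350.0/8387.4 = 0.87631; exp(−0.87631) = 0.41632.
P = 102600 × 0.41632 = 42714 Pa.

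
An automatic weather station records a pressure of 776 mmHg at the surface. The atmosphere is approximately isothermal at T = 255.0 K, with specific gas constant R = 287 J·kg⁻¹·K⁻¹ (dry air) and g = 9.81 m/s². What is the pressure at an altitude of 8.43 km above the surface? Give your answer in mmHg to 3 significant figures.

P ≈ 251 mmHg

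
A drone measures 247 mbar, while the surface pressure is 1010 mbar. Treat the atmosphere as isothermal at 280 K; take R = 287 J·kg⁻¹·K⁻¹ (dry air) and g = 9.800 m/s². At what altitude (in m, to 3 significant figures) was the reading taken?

z ≈ 11500 m

Scale height: H = RT/g = 287 × 280 / 9.800 = 8200.0 m.
Invert the barometric formula: z = H ln(P₀/P).
P₀/P = 1010/247 = 4.0891; ln(4.0891) = 1.4083.
z = 8200.0 × 1.4083 = 11548 m.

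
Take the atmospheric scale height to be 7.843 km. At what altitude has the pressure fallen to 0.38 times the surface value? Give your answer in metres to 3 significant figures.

Set P/P₀ = exp(−z/H) = 0.38, so z = −H ln(0.38).
−ln(0.38) = 0.96758; z = 7843.0 × 0.96758 = 7588.7 m.

z ≈ 7590 m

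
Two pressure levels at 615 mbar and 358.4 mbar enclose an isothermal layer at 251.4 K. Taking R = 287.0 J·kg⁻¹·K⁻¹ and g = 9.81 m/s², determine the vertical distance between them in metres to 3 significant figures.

Hypsometric equation: Δz = (R T̄/g) ln(P₁/P₂).
R T̄/g = 287.0 × 251.4 / 9.81 = 7354.9 m.
ln(615/358.4) = ln(1.7160) = 0.54000.
Δz = 7354.9 × 0.54000 = 3971.6 m.

Δz ≈ 3970 m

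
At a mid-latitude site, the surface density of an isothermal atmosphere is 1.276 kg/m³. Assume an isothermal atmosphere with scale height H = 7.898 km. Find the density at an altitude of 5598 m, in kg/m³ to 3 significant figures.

ρ ≈ 0.628 kg/m³

In an isothermal atmosphere, density decays like pressure: ρ = ρ₀ exp(−z/H).
z/H = 5598.0/7898.0 = 0.70879; exp(−0.70879) = 0.49224.
ρ = 1.276 × 0.49224 = 0.62810 kg/m³.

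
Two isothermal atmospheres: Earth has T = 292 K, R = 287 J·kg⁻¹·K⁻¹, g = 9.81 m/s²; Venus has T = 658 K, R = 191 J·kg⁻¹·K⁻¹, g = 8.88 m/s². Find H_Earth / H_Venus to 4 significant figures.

H = RT/g for each body.
H_Earth = 287 × 292 / 9.81 = 8542.7 m.
H_Venus = 191 × 658 / 8.88 = 14153 m.
H_Earth/H_Venus = 8542.7/14153 = 0.60360.

H_Earth/H_Venus ≈ 0.6036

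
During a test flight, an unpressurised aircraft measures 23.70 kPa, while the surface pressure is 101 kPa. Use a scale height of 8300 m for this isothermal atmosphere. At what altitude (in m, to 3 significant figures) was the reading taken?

z ≈ 12000 m

Invert the barometric formula: z = H ln(P₀/P).
P₀/P = 101/23.70 = 4.2616; ln(4.2616) = 1.4496.
z = 8300.0 × 1.4496 = 12032 m.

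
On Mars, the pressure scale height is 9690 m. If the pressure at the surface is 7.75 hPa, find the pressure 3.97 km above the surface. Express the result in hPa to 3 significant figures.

Barometric formula: P = P₀ exp(−z/H).
z/H = 3970.0/9690.0 = 0.40970; exp(−0.40970) = 0.66385.
P = 7.75 × 0.66385 = 5.1448 hPa.

P ≈ 5.14 hPa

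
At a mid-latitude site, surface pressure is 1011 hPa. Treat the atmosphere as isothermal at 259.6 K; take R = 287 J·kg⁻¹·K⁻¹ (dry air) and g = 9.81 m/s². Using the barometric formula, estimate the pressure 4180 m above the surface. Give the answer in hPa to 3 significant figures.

Scale height: H = RT/g = 287 × 259.6 / 9.81 = 7594.8 m.
Barometric formula: P = P₀ exp(−z/H).
z/H = 4180.0/7594.8 = 0.55038; exp(−0.55038) = 0.57673.
P = 1011 × 0.57673 = 583.07 hPa.

P ≈ 583 hPa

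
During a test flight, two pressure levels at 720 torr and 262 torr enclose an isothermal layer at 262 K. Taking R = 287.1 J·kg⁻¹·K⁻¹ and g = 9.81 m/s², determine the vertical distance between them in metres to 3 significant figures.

Hypsometric equation: Δz = (R T̄/g) ln(P₁/P₂).
R T̄/g = 287.1 × 262 / 9.81 = 7667.7 m.
ln(720/262) = ln(2.7481) = 1.0109.
Δz = 7667.7 × 1.0109 = 7751.3 m.

Δz ≈ 7750 m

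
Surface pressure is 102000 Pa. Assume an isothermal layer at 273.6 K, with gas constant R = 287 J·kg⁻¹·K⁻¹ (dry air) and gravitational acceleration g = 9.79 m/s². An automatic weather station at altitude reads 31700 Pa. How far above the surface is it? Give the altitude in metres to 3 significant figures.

Scale height: H = RT/g = 287 × 273.6 / 9.79 = 8020.8 m.
Invert the barometric formula: z = H ln(P₀/P).
P₀/P = 102000/31700 = 3.2177; ln(3.2177) = 1.1687.
z = 8020.8 × 1.1687 = 9373.9 m.

z ≈ 9370 m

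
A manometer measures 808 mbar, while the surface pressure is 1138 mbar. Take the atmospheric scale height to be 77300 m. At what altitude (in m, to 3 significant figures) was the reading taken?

Invert the barometric formula: z = H ln(P₀/P).
P₀/P = 1138/808 = 1.4084; ln(1.4084) = 0.34245.
z = 77300 × 0.34245 = 26471 m.

z ≈ 26500 m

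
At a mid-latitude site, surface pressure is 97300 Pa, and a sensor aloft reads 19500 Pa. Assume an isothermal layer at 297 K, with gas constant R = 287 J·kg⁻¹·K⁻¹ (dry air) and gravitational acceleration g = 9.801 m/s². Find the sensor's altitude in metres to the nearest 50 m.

z ≈ 14000 m

Scale height: H = RT/g = 287 × 297 / 9.801 = 8697.0 m.
Invert the barometric formula: z = H ln(P₀/P).
P₀/P = 97300/19500 = 4.9897; ln(4.9897) = 1.6074.
z = 8697.0 × 1.6074 = 13980 m.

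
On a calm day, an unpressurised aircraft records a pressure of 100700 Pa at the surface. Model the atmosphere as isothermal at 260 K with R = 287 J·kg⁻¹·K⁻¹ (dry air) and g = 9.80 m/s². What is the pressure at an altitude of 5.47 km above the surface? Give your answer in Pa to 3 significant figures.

Scale height: H = RT/g = 287 × 260 / 9.80 = 7614.3 m.
Barometric formula: P = P₀ exp(−z/H).
z/H = 5470.0/7614.3 = 0.71839; exp(−0.71839) = 0.48754.
P = 100700 × 0.48754 = 49095 Pa.

P ≈ 49100 Pa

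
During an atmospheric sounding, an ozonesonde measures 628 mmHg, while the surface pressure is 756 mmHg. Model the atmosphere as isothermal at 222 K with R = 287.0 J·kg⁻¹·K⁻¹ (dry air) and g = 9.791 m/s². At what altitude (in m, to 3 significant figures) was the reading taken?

z ≈ 1210 m

Scale height: H = RT/g = 287.0 × 222 / 9.791 = 6507.4 m.
Invert the barometric formula: z = H ln(P₀/P).
P₀/P = 756/628 = 1.2038; ln(1.2038) = 0.18548.
z = 6507.4 × 0.18548 = 1207.0 m.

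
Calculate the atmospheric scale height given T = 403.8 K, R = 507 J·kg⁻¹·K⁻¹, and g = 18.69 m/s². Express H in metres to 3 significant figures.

The scale height of an isothermal atmosphere is H = RT/g.
H = 507 × 403.8 / 18.69 = 204730/18.69 = 10954 m.

H ≈ 11000 m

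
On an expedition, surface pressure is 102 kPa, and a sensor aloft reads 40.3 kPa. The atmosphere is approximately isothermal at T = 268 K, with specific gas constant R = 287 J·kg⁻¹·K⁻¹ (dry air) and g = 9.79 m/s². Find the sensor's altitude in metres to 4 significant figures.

z ≈ 7296 m

Scale height: H = RT/g = 287 × 268 / 9.79 = 7856.6 m.
Invert the barometric formula: z = H ln(P₀/P).
P₀/P = 102/40.3 = 2.5310; ln(2.5310) = 0.92861.
z = 7856.6 × 0.92861 = 7295.7 m.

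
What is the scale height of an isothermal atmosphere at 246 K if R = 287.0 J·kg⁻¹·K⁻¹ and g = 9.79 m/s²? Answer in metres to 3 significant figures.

H ≈ 7210 m

The scale height of an isothermal atmosphere is H = RT/g.
H = 287.0 × 246 / 9.79 = 70602/9.79 = 7211.6 m.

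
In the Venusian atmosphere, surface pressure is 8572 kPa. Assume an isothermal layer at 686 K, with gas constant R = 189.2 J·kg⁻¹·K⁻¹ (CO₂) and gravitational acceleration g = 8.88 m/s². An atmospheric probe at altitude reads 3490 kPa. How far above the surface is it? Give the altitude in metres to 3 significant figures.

z ≈ 13100 m

Scale height: H = RT/g = 189.2 × 686 / 8.88 = 14616 m.
Invert the barometric formula: z = H ln(P₀/P).
P₀/P = 8572/3490 = 2.4562; ln(2.4562) = 0.89862.
z = 14616 × 0.89862 = 13134 m.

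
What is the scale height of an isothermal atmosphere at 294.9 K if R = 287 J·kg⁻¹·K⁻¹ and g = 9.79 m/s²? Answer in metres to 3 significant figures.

H ≈ 8650 m

The scale height of an isothermal atmosphere is H = RT/g.
H = 287 × 294.9 / 9.79 = 84636/9.79 = 8645.1 m.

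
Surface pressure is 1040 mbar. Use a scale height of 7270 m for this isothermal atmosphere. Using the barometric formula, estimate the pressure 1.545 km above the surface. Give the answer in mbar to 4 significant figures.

P ≈ 840.9 mbar

Barometric formula: P = P₀ exp(−z/H).
z/H = 1545.0/7270.0 = 0.21252; exp(−0.21252) = 0.80854.
P = 1040 × 0.80854 = 840.88 mbar.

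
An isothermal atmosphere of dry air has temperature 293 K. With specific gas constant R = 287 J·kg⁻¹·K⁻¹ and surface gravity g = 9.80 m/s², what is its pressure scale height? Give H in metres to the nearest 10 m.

H ≈ 8580 m

The scale height of an isothermal atmosphere is H = RT/g.
H = 287 × 293 / 9.80 = 84091/9.80 = 8580.7 m.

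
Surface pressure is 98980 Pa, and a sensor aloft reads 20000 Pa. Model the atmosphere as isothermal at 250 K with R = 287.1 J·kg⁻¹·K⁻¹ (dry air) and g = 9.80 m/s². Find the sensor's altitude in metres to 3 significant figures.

z ≈ 11700 m

Scale height: H = RT/g = 287.1 × 250 / 9.80 = 7324.0 m.
Invert the barometric formula: z = H ln(P₀/P).
P₀/P = 98980/20000 = 4.9490; ln(4.9490) = 1.5992.
z = 7324.0 × 1.5992 = 11713 m.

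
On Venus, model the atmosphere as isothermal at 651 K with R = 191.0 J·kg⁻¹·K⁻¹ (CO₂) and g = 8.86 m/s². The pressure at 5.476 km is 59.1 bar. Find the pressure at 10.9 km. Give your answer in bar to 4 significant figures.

P ≈ 40.15 bar

Scale height: H = RT/g = 191.0 × 651 / 8.86 = 14034 m.
Between two levels, P₂ = P₁ exp(−Δz/H) with Δz = z₂ − z₁.
Δz = 10900 − 5476.0 = 5424.0 m; Δz/H = 5424.0/14034 = 0.38649.
P₂ = 59.1 × exp(−0.38649) = 59.1 × 0.67944 = 40.155 bar.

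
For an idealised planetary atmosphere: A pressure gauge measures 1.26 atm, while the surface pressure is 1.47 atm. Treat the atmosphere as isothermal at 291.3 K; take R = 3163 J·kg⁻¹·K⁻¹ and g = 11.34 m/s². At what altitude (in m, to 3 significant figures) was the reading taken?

z ≈ 12500 m

Scale height: H = RT/g = 3163 × 291.3 / 11.34 = 81251 m.
Invert the barometric formula: z = H ln(P₀/P).
P₀/P = 1.47/1.26 = 1.1667; ln(1.1667) = 0.15418.
z = 81251 × 0.15418 = 12527 m.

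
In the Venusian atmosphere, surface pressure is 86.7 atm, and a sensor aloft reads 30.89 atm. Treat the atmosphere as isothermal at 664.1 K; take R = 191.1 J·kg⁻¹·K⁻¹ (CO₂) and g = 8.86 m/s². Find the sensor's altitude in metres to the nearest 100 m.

Scale height: H = RT/g = 191.1 × 664.1 / 8.86 = 14324 m.
Invert the barometric formula: z = H ln(P₀/P).
P₀/P = 86.7/30.89 = 2.8067; ln(2.8067) = 1.0320.
z = 14324 × 1.0320 = 14782 m.

z ≈ 14800 m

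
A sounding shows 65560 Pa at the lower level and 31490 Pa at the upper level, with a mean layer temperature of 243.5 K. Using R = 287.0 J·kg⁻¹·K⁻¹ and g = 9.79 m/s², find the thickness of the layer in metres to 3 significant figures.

Hypsometric equation: Δz = (R T̄/g) ln(P₁/P₂).
R T̄/g = 287.0 × 243.5 / 9.79 = 7138.4 m.
ln(65560/31490) = ln(2.0819) = 0.73328.
Δz = 7138.4 × 0.73328 = 5234.4 m.

Δz ≈ 5230 m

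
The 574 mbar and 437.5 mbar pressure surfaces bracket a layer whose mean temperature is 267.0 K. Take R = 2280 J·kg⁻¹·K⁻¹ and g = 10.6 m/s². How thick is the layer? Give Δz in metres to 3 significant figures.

Hypsometric equation: Δz = (R T̄/g) ln(P₁/P₂).
R T̄/g = 2280 × 267.0 / 10.6 = 57430 m.
ln(574/437.5) = ln(1.3120) = 0.27155.
Δz = 57430 × 0.27155 = 15595 m.

Δz ≈ 15600 m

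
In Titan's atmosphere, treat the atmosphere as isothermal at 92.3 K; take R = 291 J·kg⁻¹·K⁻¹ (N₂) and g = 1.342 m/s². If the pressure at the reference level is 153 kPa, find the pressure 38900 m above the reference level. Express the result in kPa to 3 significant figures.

P ≈ 21.9 kPa

Scale height: H = RT/g = 291 × 92.3 / 1.342 = 20014 m.
Barometric formula: P = P₀ exp(−z/H).
z/H = 38900/20014 = 1.9436; exp(−1.9436) = 0.14319.
P = 153 × 0.14319 = 21.908 kPa.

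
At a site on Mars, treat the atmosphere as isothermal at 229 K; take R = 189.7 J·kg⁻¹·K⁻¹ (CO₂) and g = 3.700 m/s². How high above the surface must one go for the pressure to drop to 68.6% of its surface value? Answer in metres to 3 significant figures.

Scale height: H = RT/g = 189.7 × 229 / 3.700 = 11741 m.
Set P/P₀ = exp(−z/H) = 0.686, so z = −H ln(0.686).
−ln(0.686) = 0.37688; z = 11741 × 0.37688 = 4424.9 m.

z ≈ 4420 m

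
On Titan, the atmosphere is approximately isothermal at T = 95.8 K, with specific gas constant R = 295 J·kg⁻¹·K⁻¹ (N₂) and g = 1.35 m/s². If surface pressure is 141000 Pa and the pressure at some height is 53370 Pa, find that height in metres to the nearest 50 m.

z ≈ 20350 m

Scale height: H = RT/g = 295 × 95.8 / 1.35 = 20934 m.
Invert the barometric formula: z = H ln(P₀/P).
P₀/P = 141000/53370 = 2.6419; ln(2.6419) = 0.97150.
z = 20934 × 0.97150 = 20337 m.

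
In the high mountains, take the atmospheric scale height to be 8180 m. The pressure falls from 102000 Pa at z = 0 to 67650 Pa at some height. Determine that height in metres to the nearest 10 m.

z ≈ 3360 m

Invert the barometric formula: z = H ln(P₀/P).
P₀/P = 102000/67650 = 1.5078; ln(1.5078) = 0.41065.
z = 8180.0 × 0.41065 = 3359.1 m.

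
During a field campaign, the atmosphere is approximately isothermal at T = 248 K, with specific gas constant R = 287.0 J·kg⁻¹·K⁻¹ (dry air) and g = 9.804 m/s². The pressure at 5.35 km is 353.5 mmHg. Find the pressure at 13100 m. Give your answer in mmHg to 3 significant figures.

P ≈ 122 mmHg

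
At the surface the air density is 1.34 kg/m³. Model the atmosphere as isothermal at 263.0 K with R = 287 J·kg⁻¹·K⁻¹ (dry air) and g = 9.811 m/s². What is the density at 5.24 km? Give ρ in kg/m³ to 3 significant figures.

Scale height: H = RT/g = 287 × 263.0 / 9.811 = 7693.5 m.
In an isothermal atmosphere, density decays like pressure: ρ = ρ₀ exp(−z/H).
z/H = 5240.0/7693.5 = 0.68109; exp(−0.68109) = 0.50607.
ρ = 1.34 × 0.50607 = 0.67813 kg/m³.

ρ ≈ 0.678 kg/m³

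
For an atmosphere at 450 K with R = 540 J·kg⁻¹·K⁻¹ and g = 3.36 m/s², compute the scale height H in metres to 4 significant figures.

H ≈ 72320 m

The scale height of an isothermal atmosphere is H = RT/g.
H = 540 × 450 / 3.36 = 243000/3.36 = 72321 m.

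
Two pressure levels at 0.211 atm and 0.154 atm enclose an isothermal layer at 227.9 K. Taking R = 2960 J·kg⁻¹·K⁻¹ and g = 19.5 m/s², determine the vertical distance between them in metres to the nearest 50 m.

Hypsometric equation: Δz = (R T̄/g) ln(P₁/P₂).
R T̄/g = 2960 × 227.9 / 19.5 = 34594 m.
ln(0.211/0.154) = ln(1.3701) = 0.31488.
Δz = 34594 × 0.31488 = 10893 m.

Δz ≈ 10900 m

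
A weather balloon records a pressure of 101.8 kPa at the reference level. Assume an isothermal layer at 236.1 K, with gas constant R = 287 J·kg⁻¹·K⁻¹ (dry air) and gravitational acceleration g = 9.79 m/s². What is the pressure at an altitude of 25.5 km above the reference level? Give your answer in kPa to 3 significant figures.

Scale height: H = RT/g = 287 × 236.1 / 9.79 = 6921.4 m.
Barometric formula: P = P₀ exp(−z/H).
z/H = 25500/6921.4 = 3.6842; exp(−3.6842) = 0.025117.
P = 101.8 × 0.025117 = 2.5569 kPa.

P ≈ 2.56 kPa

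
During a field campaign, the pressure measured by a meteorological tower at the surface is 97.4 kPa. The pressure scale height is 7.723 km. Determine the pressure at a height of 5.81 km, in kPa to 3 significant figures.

P ≈ 45.9 kPa

Barometric formula: P = P₀ exp(−z/H).
z/H = 5810.0/7723.0 = 0.75230; exp(−0.75230) = 0.47128.
P = 97.4 × 0.47128 = 45.903 kPa.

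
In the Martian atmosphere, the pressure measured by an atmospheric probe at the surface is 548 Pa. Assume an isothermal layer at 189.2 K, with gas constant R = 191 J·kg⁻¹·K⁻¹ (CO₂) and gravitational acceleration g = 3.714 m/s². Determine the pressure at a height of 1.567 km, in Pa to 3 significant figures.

Scale height: H = RT/g = 191 × 189.2 / 3.714 = 9730.0 m.
Barometric formula: P = P₀ exp(−z/H).
z/H = 1567.0/9730.0 = 0.16105; exp(−0.16105) = 0.85125.
P = 548 × 0.85125 = 466.48 Pa.

P ≈ 466 Pa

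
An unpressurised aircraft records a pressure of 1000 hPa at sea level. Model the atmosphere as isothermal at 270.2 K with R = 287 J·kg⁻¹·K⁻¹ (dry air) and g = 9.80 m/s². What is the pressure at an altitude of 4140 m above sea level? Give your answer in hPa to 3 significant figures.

Scale height: H = RT/g = 287 × 270.2 / 9.80 = 7913.0 m.
Barometric formula: P = P₀ exp(−z/H).
z/H = 4140.0/7913.0 = 0.52319; exp(−0.52319) = 0.59263.
P = 1000 × 0.59263 = 592.63 hPa.

P ≈ 593 hPa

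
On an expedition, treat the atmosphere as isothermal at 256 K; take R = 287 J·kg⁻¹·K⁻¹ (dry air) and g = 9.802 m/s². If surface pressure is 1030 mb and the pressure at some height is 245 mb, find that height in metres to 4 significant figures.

Scale height: H = RT/g = 287 × 256 / 9.802 = 7495.6 m.
Invert the barometric formula: z = H ln(P₀/P).
P₀/P = 1030/245 = 4.2041; ln(4.2041) = 1.4361.
z = 7495.6 × 1.4361 = 10764 m.

z ≈ 10760 m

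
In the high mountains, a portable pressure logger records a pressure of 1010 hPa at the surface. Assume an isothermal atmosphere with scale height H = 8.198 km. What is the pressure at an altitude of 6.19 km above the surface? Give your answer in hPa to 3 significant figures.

P ≈ 475 hPa

Barometric formula: P = P₀ exp(−z/H).
z/H = 6190.0/8198.0 = 0.75506; exp(−0.75506) = 0.46998.
P = 1010 × 0.46998 = 474.68 hPa.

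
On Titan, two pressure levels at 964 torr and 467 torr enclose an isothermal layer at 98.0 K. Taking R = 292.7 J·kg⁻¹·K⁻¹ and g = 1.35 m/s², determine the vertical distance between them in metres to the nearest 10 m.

Hypsometric equation: Δz = (R T̄/g) ln(P₁/P₂).
R T̄/g = 292.7 × 98.0 / 1.35 = 21248 m.
ln(964/467) = ln(2.0642) = 0.72474.
Δz = 21248 × 0.72474 = 15399 m.

Δz ≈ 15400 m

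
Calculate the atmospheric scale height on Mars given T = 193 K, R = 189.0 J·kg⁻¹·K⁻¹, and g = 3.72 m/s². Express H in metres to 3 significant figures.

H ≈ 9810 m

The scale height of an isothermal atmosphere is H = RT/g.
H = 189.0 × 193 / 3.72 = 36477/3.72 = 9805.6 m.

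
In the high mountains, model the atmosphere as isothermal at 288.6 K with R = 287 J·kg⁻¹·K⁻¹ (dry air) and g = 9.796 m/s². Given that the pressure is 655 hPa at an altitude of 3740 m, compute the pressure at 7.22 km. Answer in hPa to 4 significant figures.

P ≈ 434.0 hPa

Scale height: H = RT/g = 287 × 288.6 / 9.796 = 8455.3 m.
Between two levels, P₂ = P₁ exp(−Δz/H) with Δz = z₂ − z₁.
Δz = 7220.0 − 3740.0 = 3480.0 m; Δz/H = 3480.0/8455.3 = 0.41158.
P₂ = 655 × exp(−0.41158) = 655 × 0.66260 = 434.00 hPa.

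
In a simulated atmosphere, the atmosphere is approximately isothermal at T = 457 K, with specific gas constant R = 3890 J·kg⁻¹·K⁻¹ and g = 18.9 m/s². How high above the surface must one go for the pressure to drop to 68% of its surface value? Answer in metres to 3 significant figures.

Scale height: H = RT/g = 3890 × 457 / 18.9 = 94060 m.
Set P/P₀ = exp(−z/H) = 0.68, so z = −H ln(0.68).
−ln(0.68) = 0.38566; z = 94060 × 0.38566 = 36275 m.

z ≈ 36300 m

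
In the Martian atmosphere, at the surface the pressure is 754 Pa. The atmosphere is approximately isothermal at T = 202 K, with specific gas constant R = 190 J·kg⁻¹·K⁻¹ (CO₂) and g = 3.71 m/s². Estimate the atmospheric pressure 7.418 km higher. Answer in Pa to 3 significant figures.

Scale height: H = RT/g = 190 × 202 / 3.71 = 10345 m.
Barometric formula: P = P₀ exp(−z/H).
z/H = 7418.0/10345 = 0.71706; exp(−0.71706) = 0.48819.
P = 754 × 0.48819 = 368.10 Pa.

P ≈ 368 Pa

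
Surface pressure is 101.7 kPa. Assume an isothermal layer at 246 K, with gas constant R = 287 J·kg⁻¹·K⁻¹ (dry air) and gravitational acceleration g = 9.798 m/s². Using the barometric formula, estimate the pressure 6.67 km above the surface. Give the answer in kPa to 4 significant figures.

P ≈ 40.30 kPa

Scale height: H = RT/g = 287 × 246 / 9.798 = 7205.8 m.
Barometric formula: P = P₀ exp(−z/H).
z/H = 6670.0/7205.8 = 0.92564; exp(−0.92564) = 0.39628.
P = 101.7 × 0.39628 = 40.302 kPa.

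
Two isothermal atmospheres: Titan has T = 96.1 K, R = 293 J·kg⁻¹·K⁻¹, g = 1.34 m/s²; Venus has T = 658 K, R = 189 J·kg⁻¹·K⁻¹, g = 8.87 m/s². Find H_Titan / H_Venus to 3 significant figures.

H_Titan/H_Venus ≈ 1.50

H = RT/g for each body.
H_Titan = 293 × 96.1 / 1.34 = 21013 m.
H_Venus = 189 × 658 / 8.87 = 14021 m.
H_Titan/H_Venus = 21013/14021 = 1.4987.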